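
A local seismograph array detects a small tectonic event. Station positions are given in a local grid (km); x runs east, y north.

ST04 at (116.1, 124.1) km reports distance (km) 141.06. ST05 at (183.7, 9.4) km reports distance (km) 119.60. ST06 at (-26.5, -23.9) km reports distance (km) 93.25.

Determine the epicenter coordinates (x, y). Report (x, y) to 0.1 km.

Circle about each station: (x − 116.1)² + (y − 124.1)² = 141.06²; (x − 183.7)² + (y − 9.4)² = 119.60²; (x + 26.5)² + (y + 23.9)² = 93.25².
Subtracting the ST04 equation from the ST05 and ST06 equations removes the quadratic terms:
135.2 x − 229.4 y = 10547.79
-285.2 x − 296.0 y = -16404.20
Solving the 2×2 system: x ≈ 65.3, y ≈ -7.5 km.

65.3 km east, -7.5 km north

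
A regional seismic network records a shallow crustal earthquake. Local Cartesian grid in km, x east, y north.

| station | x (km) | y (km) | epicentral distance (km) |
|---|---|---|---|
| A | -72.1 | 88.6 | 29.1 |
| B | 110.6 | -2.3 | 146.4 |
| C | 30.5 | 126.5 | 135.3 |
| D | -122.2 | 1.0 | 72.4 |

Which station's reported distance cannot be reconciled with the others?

Solve using three stations at a time. Using A, C, D (subtract circle equations pairwise → linear system) gives (x, y) ≈ (-90.6, 66.1).
Distances from that point to each station vs reported:
  A: calculated 29.1 vs reported 29.1 → residual 0.0 km
  B: calculated 212.5 vs reported 146.4 → residual 66.1 km
  C: calculated 135.3 vs reported 135.3 → residual 0.0 km
  D: calculated 72.4 vs reported 72.4 → residual 0.0 km
A, C, D are mutually consistent (residuals ≈ 0); B is off by 66.1 km.

B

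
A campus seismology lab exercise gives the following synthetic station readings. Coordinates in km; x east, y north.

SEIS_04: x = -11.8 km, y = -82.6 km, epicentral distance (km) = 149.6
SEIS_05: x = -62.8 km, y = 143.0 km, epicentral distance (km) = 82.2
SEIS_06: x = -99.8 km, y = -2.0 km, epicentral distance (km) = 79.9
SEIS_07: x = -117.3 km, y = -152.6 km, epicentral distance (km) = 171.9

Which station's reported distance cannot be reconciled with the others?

SEIS_07

Solve using three stations at a time. Using SEIS_04, SEIS_05, SEIS_06 (subtract circle equations pairwise → linear system) gives (x, y) ≈ (-51.5, 61.6).
Distances from that point to each station vs reported:
  SEIS_04: calculated 149.6 vs reported 149.6 → residual 0.0 km
  SEIS_05: calculated 82.2 vs reported 82.2 → residual 0.0 km
  SEIS_06: calculated 79.9 vs reported 79.9 → residual 0.0 km
  SEIS_07: calculated 224.1 vs reported 171.9 → residual 52.2 km
SEIS_04, SEIS_05, SEIS_06 are mutually consistent (residuals ≈ 0); SEIS_07 is off by 52.2 km.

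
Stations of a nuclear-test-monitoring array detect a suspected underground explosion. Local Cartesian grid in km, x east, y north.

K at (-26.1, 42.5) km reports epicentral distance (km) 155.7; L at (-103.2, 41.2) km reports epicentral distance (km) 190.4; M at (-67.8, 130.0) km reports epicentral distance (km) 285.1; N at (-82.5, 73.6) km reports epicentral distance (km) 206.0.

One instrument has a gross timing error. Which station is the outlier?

M

Solve using three stations at a time. Using K, L, N (subtract circle equations pairwise → linear system) gives (x, y) ≈ (15.8, -107.4).
Distances from that point to each station vs reported:
  K: calculated 155.6 vs reported 155.7 → residual 0.1 km
  L: calculated 190.4 vs reported 190.4 → residual 0.0 km
  M: calculated 251.7 vs reported 285.1 → residual 33.4 km
  N: calculated 206.0 vs reported 206.0 → residual 0.0 km
K, L, N are mutually consistent (residuals ≈ 0); M is off by 33.4 km.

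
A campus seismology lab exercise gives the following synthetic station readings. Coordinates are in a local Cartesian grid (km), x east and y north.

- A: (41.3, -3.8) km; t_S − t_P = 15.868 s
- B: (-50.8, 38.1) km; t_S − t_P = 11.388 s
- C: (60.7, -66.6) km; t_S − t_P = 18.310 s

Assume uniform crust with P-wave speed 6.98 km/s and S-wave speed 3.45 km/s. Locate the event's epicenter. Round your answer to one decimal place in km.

-61.1 km east, -38.9 km north

Distance from S−P lag: d = Δt · v_P v_S / (v_P − v_S) = Δt · (6.98·3.45)/(6.98−3.45) ≈ 6.8218·Δt.
So d_A = 108.25, d_B = 77.69, d_C = 124.91 km.
Circle about each station: (x − 41.3)² + (y + 3.8)² = 108.25²; (x + 50.8)² + (y − 38.1)² = 77.69²; (x − 60.7)² + (y + 66.6)² = 124.91².
Subtracting pairs of circle equations eliminates x²+y² and gives linear equations (the radical axes):
-184.2 x + 83.8 y = 7994.45
38.8 x − 125.6 y = 2515.47
Solving the 2×2 system: x ≈ -61.1, y ≈ -38.9 km.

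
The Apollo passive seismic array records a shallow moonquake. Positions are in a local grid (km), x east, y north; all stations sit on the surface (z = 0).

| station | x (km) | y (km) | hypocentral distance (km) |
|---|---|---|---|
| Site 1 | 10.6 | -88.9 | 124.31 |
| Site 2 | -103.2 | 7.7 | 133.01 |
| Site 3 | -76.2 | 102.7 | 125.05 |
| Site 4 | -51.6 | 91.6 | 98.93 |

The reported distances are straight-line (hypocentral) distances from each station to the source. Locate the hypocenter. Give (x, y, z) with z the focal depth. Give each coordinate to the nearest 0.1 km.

Each station gives a sphere (x−x_i)² + (y−y_i)² + z² = d_i² (stations at z=0).
Subtracting the Site 1 sphere from Site 2 and Site 3: z² cancels, leaving linear equations in x and y:
-227.6 x + 193.2 y = 455.28
-173.6 x + 383.2 y = 8153.63
Solving: x ≈ 26.097, y ≈ 33.101 km (keep extra digits for the depth step; rounded: 26.1, 33.1).
Then from the Site 1 sphere: z² = 124.31² − (x − 10.6)² − (y + 88.9)² with x = 26.097, y = 33.101, so z ≈ 18.127 ≈ 18.1 km.
Check against Site 4 (with the unrounded solution): distance 98.93 ≈ 98.93 km. ✓

(26.1, 33.1, 18.1)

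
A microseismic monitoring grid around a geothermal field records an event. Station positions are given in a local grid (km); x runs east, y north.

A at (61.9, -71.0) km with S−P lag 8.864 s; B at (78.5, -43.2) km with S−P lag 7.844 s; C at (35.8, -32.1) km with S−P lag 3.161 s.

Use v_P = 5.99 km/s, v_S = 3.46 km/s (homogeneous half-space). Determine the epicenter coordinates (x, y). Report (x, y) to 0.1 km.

Distance from S−P lag: d = Δt · v_P v_S / (v_P − v_S) = Δt · (5.99·3.46)/(5.99−3.46) ≈ 8.1919·Δt.
So d_A = 72.61, d_B = 64.26, d_C = 25.89 km.
Circle about each station: (x − 61.9)² + (y + 71.0)² = 72.61²; (x − 78.5)² + (y + 43.2)² = 64.26²; (x − 35.8)² + (y + 32.1)² = 25.89².
Subtracting the A equation from the B and C equations removes the quadratic terms:
33.2 x + 55.6 y = 298.74
-52.2 x + 77.8 y = -1958.64
Solving the 2×2 system: x ≈ 24.1, y ≈ -9.0 km.

(24.1, -9.0)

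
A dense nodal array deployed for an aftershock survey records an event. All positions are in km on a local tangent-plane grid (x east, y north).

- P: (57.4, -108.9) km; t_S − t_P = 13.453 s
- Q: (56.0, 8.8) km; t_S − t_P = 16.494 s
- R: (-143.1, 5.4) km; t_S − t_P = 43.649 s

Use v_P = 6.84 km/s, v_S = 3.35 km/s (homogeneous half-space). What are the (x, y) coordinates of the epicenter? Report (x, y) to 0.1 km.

Distance from S−P lag: d = Δt · v_P v_S / (v_P − v_S) = Δt · (6.84·3.35)/(6.84−3.35) ≈ 6.5656·Δt.
So d_P = 88.33, d_Q = 108.29, d_R = 286.58 km.
Circle about each station: (x − 57.4)² + (y + 108.9)² = 88.33²; (x − 56.0)² + (y − 8.8)² = 108.29²; (x + 143.1)² + (y − 5.4)² = 286.58².
Subtracting the P equation from the Q and R equations removes the quadratic terms:
-2.8 x + 235.4 y = -15865.07
-401.0 x + 228.6 y = -68973.11
Solving the 2×2 system: x ≈ 134.5, y ≈ -65.8 km.

134.5 km east, -65.8 km north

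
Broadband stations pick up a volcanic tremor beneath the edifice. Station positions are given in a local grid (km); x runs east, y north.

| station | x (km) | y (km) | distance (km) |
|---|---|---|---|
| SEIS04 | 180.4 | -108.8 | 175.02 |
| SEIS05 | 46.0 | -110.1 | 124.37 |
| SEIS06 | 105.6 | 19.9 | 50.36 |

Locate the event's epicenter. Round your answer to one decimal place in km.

(55.6, 13.9)

Circle about each station: (x − 180.4)² + (y + 108.8)² = 175.02²; (x − 46.0)² + (y + 110.1)² = 124.37²; (x − 105.6)² + (y − 19.9)² = 50.36².
Subtracting the SEIS04 equation from the SEIS05 and SEIS06 equations removes the quadratic terms:
-268.8 x − 2.6 y = -14979.49
-149.6 x + 257.4 y = -4738.36
Solving the 2×2 system: x ≈ 55.6, y ≈ 13.9 km.
Check against SEIS04 (with the unrounded x, y): √((x − 180.4)²+(y + 108.8)²) = 175.02 ≈ 175.02 km. ✓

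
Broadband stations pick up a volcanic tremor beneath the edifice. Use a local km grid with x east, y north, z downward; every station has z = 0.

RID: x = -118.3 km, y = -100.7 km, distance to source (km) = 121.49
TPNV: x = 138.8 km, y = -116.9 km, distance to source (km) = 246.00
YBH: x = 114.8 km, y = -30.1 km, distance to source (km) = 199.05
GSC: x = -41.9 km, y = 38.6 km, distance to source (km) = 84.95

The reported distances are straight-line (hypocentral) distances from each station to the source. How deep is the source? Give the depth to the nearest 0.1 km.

64.0 km

Each station gives a sphere (x−x_i)² + (y−y_i)² + z² = d_i² (stations at z=0).
Subtracting the RID sphere from TPNV and YBH: z² cancels, leaving linear equations in x and y:
514.2 x − 32.4 y = -36960.51
466.2 x + 141.2 y = -34911.41
Solving: x ≈ -72.397, y ≈ -8.214 km (keep extra digits for the depth step; rounded: -72.4, -8.2).
Then from the RID sphere: z² = 121.49² − (x + 118.3)² − (y + 100.7)² with x = -72.397, y = -8.214, so z ≈ 64.024 ≈ 64.0 km.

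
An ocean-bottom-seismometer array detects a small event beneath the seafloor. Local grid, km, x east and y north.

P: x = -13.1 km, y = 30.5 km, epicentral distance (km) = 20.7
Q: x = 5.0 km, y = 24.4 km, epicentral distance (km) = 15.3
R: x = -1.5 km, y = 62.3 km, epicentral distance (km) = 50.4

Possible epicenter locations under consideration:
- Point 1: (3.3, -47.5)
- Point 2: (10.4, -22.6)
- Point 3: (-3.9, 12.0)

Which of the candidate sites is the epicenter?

Point 3

For each candidate, compare |candidate − station| to the reported distance:
Point 1: residuals P 59.0, Q 56.6, R 59.5 → max 59.5 km
Point 2: residuals P 37.4, Q 32.0, R 35.3 → max 37.4 km
Point 3: residuals P 0.0, Q 0.0, R 0.0 → max 0.0 km
Only Point 3 has all residuals ≈ 0.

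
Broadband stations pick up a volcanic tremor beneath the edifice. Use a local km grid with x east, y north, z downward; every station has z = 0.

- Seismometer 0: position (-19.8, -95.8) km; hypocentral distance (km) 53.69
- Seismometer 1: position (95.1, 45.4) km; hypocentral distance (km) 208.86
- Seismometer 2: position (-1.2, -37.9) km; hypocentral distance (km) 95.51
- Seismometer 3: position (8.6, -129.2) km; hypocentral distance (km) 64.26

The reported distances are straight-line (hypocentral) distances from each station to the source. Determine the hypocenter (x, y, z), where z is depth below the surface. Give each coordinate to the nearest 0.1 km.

Each station gives a sphere (x−x_i)² + (y−y_i)² + z² = d_i² (stations at z=0).
Subtracting the Seismometer 0 sphere from Seismometer 1 and Seismometer 2: z² cancels, leaving linear equations in x and y:
229.8 x + 282.4 y = -39204.39
37.2 x + 115.8 y = -14371.37
Solving: x ≈ -29.890, y ≈ -114.503 km (keep extra digits for the depth step; rounded: -29.9, -114.5).
Then from the Seismometer 0 sphere: z² = 53.69² − (x + 19.8)² − (y + 95.8)² with x = -29.890, y = -114.503, so z ≈ 49.305 ≈ 49.3 km.

(-29.9, -114.5, 49.3)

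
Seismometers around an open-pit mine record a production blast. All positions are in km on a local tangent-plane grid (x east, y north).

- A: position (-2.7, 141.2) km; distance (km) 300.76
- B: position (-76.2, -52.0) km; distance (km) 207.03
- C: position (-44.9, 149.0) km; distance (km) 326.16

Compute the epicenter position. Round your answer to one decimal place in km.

Circle about each station: (x + 2.7)² + (y − 141.2)² = 300.76²; (x + 76.2)² + (y + 52.0)² = 207.03²; (x + 44.9)² + (y − 149.0)² = 326.16².
Subtracting the A equation from the B and C equations removes the quadratic terms:
-147.0 x − 386.4 y = 36160.87
-84.4 x + 15.6 y = -11651.49
Solving the 2×2 system: x ≈ 112.8, y ≈ -136.5 km.

(112.8, -136.5)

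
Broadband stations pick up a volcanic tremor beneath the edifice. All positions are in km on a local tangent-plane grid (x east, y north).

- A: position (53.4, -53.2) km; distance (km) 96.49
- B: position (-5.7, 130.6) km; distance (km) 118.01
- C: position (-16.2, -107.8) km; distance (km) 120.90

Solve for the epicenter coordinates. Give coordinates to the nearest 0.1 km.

Circle about each station: (x − 53.4)² + (y + 53.2)² = 96.49²; (x + 5.7)² + (y − 130.6)² = 118.01²; (x + 16.2)² + (y + 107.8)² = 120.90².
Subtracting the A equation from the B and C equations removes the quadratic terms:
-118.2 x + 367.6 y = 6791.01
-139.2 x − 109.2 y = 894.99
Solving the 2×2 system: x ≈ -16.7, y ≈ 13.1 km.

x ≈ -16.7 km, y ≈ 13.1 km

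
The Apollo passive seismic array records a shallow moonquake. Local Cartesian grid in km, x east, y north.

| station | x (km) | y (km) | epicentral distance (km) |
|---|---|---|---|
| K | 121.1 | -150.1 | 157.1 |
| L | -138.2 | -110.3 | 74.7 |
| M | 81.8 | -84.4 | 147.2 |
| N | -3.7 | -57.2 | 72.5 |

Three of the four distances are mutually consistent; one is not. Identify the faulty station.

K

Solve using three stations at a time. Using L, M, N (subtract circle equations pairwise → linear system) gives (x, y) ≈ (-64.9, -96.0).
Distances from that point to each station vs reported:
  K: calculated 193.7 vs reported 157.1 → residual 36.6 km
  L: calculated 74.7 vs reported 74.7 → residual 0.0 km
  M: calculated 147.2 vs reported 147.2 → residual 0.0 km
  N: calculated 72.5 vs reported 72.5 → residual 0.0 km
L, M, N are mutually consistent (residuals ≈ 0); K is off by 36.6 km.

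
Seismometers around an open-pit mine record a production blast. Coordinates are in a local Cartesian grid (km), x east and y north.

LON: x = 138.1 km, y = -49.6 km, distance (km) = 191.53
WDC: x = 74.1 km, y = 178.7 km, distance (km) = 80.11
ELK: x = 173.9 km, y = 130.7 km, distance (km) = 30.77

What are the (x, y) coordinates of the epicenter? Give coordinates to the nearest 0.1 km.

x ≈ 145.2 km, y ≈ 141.8 km

Circle about each station: (x − 138.1)² + (y + 49.6)² = 191.53²; (x − 74.1)² + (y − 178.7)² = 80.11²; (x − 173.9)² + (y − 130.7)² = 30.77².
Subtracting the LON equation from the WDC and ELK equations removes the quadratic terms:
-128.0 x + 456.6 y = 46158.86
71.6 x + 360.6 y = 61528.88
Solving the 2×2 system: x ≈ 145.2, y ≈ 141.8 km.
Check against LON (with the unrounded x, y): √((x − 138.1)²+(y + 49.6)²) = 191.53 ≈ 191.53 km. ✓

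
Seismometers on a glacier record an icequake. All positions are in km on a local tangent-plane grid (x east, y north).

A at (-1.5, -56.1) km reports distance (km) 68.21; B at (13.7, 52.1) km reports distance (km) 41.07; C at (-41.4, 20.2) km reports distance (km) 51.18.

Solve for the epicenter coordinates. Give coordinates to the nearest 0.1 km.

Circle about each station: (x + 1.5)² + (y + 56.1)² = 68.21²; (x − 13.7)² + (y − 52.1)² = 41.07²; (x + 41.4)² + (y − 20.2)² = 51.18².
Subtracting the A equation from the B and C equations removes the quadratic terms:
30.4 x + 216.4 y = 2718.50
-79.8 x + 152.6 y = 1005.75
Solving the 2×2 system: x ≈ 9.0, y ≈ 11.3 km.

x ≈ 9.0 km, y ≈ 11.3 km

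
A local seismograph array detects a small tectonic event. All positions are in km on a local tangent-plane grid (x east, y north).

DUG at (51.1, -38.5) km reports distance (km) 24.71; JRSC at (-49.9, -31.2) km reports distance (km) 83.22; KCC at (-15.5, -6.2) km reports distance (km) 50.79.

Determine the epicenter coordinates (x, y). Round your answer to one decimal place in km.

Circle about each station: (x − 51.1)² + (y + 38.5)² = 24.71²; (x + 49.9)² + (y + 31.2)² = 83.22²; (x + 15.5)² + (y + 6.2)² = 50.79².
Subtracting pairs of circle equations eliminates x²+y² and gives linear equations (the radical axes):
-202.0 x + 14.6 y = -6944.99
-133.2 x + 64.6 y = -5783.81
Solving the 2×2 system: x ≈ 32.8, y ≈ -21.9 km.
Check against DUG (with the unrounded x, y): √((x − 51.1)²+(y + 38.5)²) = 24.70 ≈ 24.71 km. ✓

(32.8, -21.9)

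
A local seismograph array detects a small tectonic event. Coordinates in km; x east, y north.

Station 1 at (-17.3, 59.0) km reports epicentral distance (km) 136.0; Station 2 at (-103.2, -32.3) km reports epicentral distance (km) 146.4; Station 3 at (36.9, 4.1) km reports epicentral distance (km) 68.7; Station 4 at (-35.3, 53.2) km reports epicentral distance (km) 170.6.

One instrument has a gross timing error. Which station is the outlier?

Solve using three stations at a time. Using Station 1, Station 2, Station 3 (subtract circle equations pairwise → linear system) gives (x, y) ≈ (39.6, -64.5).
Distances from that point to each station vs reported:
  Station 1: calculated 136.0 vs reported 136.0 → residual 0.0 km
  Station 2: calculated 146.4 vs reported 146.4 → residual 0.0 km
  Station 3: calculated 68.7 vs reported 68.7 → residual 0.0 km
  Station 4: calculated 139.5 vs reported 170.6 → residual 31.1 km
Station 1, Station 2, Station 3 are mutually consistent (residuals ≈ 0); Station 4 is off by 31.1 km.

Station 4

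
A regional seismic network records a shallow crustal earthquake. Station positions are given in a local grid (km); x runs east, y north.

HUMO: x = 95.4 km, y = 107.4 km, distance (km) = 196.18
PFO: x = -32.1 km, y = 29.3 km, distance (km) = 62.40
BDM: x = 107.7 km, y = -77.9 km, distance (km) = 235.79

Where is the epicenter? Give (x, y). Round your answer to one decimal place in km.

-91.6 km east, 48.1 km north

Circle about each station: (x − 95.4)² + (y − 107.4)² = 196.18²; (x + 32.1)² + (y − 29.3)² = 62.40²; (x − 107.7)² + (y + 77.9)² = 235.79².
Subtracting the HUMO equation from the PFO and BDM equations removes the quadratic terms:
-255.0 x − 156.2 y = 15845.81
24.6 x − 370.6 y = -20078.55
Solving the 2×2 system: x ≈ -91.6, y ≈ 48.1 km.
Check against HUMO (with the unrounded x, y): √((x − 95.4)²+(y − 107.4)²) = 196.18 ≈ 196.18 km. ✓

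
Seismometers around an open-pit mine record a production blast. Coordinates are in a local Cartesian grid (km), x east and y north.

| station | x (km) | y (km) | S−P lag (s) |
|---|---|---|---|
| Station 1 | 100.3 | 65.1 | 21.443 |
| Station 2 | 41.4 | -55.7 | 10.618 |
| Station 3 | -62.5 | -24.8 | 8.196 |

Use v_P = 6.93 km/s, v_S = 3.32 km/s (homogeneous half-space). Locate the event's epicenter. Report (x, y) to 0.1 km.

Distance from S−P lag: d = Δt · v_P v_S / (v_P − v_S) = Δt · (6.93·3.32)/(6.93−3.32) ≈ 6.3733·Δt.
So d_Station 1 = 136.66, d_Station 2 = 67.67, d_Station 3 = 52.24 km.
Circle about each station: (x − 100.3)² + (y − 65.1)² = 136.66²; (x − 41.4)² + (y + 55.7)² = 67.67²; (x + 62.5)² + (y + 24.8)² = 52.24².
Subtracting the Station 1 equation from the Station 2 and Station 3 equations removes the quadratic terms:
-117.8 x − 241.6 y = 4615.08
-325.6 x − 179.8 y = 6170.13
Solving the 2×2 system: x ≈ -11.5, y ≈ -13.5 km.

-11.5 km east, -13.5 km north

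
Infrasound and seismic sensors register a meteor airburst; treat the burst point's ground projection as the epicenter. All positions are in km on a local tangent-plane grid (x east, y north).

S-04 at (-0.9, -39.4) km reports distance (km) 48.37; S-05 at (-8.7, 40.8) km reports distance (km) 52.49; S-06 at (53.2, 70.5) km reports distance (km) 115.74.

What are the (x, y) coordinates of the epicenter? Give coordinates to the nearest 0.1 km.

x ≈ -34.7 km, y ≈ -4.8 km

Circle about each station: (x + 0.9)² + (y + 39.4)² = 48.37²; (x + 8.7)² + (y − 40.8)² = 52.49²; (x − 53.2)² + (y − 70.5)² = 115.74².
Subtracting pairs of circle equations eliminates x²+y² and gives linear equations (the radical axes):
-15.6 x + 160.4 y = -228.38
108.2 x + 219.8 y = -4808.77
Solving the 2×2 system: x ≈ -34.7, y ≈ -4.8 km.
Check against S-04 (with the unrounded x, y): √((x + 0.9)²+(y + 39.4)²) = 48.37 ≈ 48.37 km. ✓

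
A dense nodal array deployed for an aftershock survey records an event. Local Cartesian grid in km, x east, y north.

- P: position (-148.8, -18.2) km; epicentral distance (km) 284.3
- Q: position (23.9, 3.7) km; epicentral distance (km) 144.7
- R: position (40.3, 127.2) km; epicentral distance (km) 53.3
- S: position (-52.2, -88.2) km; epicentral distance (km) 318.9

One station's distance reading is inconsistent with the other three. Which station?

S

Solve using three stations at a time. Using P, Q, R (subtract circle equations pairwise → linear system) gives (x, y) ≈ (93.5, 130.6).
Distances from that point to each station vs reported:
  P: calculated 284.3 vs reported 284.3 → residual 0.0 km
  Q: calculated 144.7 vs reported 144.7 → residual 0.0 km
  R: calculated 53.3 vs reported 53.3 → residual 0.0 km
  S: calculated 262.8 vs reported 318.9 → residual 56.1 km
P, Q, R are mutually consistent (residuals ≈ 0); S is off by 56.1 km.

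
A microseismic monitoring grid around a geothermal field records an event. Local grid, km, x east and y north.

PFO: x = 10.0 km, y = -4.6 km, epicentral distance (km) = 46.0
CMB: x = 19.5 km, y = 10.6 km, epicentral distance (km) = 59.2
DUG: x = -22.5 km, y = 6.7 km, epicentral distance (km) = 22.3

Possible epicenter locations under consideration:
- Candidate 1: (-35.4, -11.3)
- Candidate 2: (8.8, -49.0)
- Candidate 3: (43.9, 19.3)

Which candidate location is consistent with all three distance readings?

Candidate 1

For each candidate, compare |candidate − station| to the reported distance:
Candidate 1: residuals PFO 0.1, CMB 0.1, DUG 0.2 → max 0.2 km
Candidate 2: residuals PFO 1.6, CMB 1.4, DUG 41.6 → max 41.6 km
Candidate 3: residuals PFO 4.5, CMB 33.3, DUG 45.3 → max 45.3 km
Only Candidate 1 has all residuals ≈ 0.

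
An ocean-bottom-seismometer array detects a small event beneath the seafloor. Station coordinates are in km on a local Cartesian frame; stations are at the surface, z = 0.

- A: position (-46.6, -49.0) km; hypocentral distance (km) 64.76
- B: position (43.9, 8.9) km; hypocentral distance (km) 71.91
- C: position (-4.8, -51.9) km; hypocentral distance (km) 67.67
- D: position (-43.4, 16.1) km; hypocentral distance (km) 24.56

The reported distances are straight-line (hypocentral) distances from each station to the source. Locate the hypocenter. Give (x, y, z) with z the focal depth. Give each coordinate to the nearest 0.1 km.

Each station gives a sphere (x−x_i)² + (y−y_i)² + z² = d_i² (stations at z=0).
Subtracting the A sphere from B and C: z² cancels, leaving linear equations in x and y:
181.0 x + 115.8 y = -3543.33
83.6 x − 5.8 y = -2241.28
Solving: x ≈ -26.102, y ≈ 10.200 km (keep extra digits for the depth step; rounded: -26.1, 10.2).
Then from the A sphere: z² = 64.76² − (x + 46.6)² − (y + 49.0)² with x = -26.102, y = 10.200, so z ≈ 16.403 ≈ 16.4 km.

x ≈ -26.1 km, y ≈ 10.2 km, depth ≈ 16.4 km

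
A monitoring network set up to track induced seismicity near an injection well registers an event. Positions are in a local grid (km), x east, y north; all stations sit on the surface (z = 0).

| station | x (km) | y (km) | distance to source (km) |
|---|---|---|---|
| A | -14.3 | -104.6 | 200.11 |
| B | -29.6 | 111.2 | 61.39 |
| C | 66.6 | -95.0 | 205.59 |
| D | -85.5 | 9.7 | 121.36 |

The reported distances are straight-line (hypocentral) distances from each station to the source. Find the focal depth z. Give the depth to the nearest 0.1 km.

Each station gives a sphere (x−x_i)² + (y−y_i)² + z² = d_i² (stations at z=0).
Subtracting the A sphere from B and C: z² cancels, leaving linear equations in x and y:
-30.6 x + 431.6 y = 38371.23
161.8 x + 19.2 y = 91.67
Solving: x ≈ -9.900, y ≈ 88.203 km (keep extra digits for the depth step; rounded: -9.9, 88.2).
Then from the A sphere: z² = 200.11² − (x + 14.3)² − (y + 104.6)² with x = -9.900, y = 88.203, so z ≈ 53.401 ≈ 53.4 km.
Check against D (with the unrounded solution): distance 121.37 ≈ 121.36 km. ✓

depth ≈ 53.4 km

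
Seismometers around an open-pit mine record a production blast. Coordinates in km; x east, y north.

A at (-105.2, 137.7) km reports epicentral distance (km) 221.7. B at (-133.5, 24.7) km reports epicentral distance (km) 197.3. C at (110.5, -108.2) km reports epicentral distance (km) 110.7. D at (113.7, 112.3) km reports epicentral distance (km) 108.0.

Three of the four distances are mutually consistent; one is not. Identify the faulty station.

D

Solve using three stations at a time. Using A, B, C (subtract circle equations pairwise → linear system) gives (x, y) ≈ (60.9, -9.2).
Distances from that point to each station vs reported:
  A: calculated 221.7 vs reported 221.7 → residual 0.0 km
  B: calculated 197.3 vs reported 197.3 → residual 0.0 km
  C: calculated 110.7 vs reported 110.7 → residual 0.0 km
  D: calculated 132.5 vs reported 108.0 → residual 24.5 km
A, B, C are mutually consistent (residuals ≈ 0); D is off by 24.5 km.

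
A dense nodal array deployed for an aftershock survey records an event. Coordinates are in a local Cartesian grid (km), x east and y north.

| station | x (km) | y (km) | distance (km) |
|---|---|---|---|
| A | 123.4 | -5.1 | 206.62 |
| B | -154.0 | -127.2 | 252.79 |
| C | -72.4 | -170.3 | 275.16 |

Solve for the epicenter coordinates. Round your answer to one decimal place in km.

-52.0 km east, 104.1 km north

Circle about each station: (x − 123.4)² + (y + 5.1)² = 206.62²; (x + 154.0)² + (y + 127.2)² = 252.79²; (x + 72.4)² + (y + 170.3)² = 275.16².
Subtracting the A equation from the B and C equations removes the quadratic terms:
-554.8 x − 244.2 y = 3431.31
-391.6 x − 330.4 y = -14030.92
Solving the 2×2 system: x ≈ -52.0, y ≈ 104.1 km.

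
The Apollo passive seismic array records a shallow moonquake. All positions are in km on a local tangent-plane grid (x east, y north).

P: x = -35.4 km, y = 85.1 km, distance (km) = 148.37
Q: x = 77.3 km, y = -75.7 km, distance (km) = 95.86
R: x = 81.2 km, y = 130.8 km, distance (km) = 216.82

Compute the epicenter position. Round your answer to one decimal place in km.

Circle about each station: (x + 35.4)² + (y − 85.1)² = 148.37²; (x − 77.3)² + (y + 75.7)² = 95.86²; (x − 81.2)² + (y − 130.8)² = 216.82².
Subtracting the P equation from the Q and R equations removes the quadratic terms:
225.4 x − 321.6 y = 16035.13
233.2 x + 91.4 y = -9790.35
Solving the 2×2 system: x ≈ -17.6, y ≈ -62.2 km.

x ≈ -17.6 km, y ≈ -62.2 km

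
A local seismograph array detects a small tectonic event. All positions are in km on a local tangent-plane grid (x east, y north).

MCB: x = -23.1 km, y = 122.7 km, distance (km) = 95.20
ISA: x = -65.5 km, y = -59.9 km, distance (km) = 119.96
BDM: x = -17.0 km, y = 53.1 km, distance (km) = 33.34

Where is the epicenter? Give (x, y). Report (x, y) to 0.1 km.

Circle about each station: (x + 23.1)² + (y − 122.7)² = 95.20²; (x + 65.5)² + (y + 59.9)² = 119.96²; (x + 17.0)² + (y − 53.1)² = 33.34².
Subtracting pairs of circle equations eliminates x²+y² and gives linear equations (the radical axes):
-84.8 x − 365.2 y = -13038.00
12.2 x − 139.2 y = -4528.81
Solving the 2×2 system: x ≈ 9.9, y ≈ 33.4 km.

x ≈ 9.9 km, y ≈ 33.4 km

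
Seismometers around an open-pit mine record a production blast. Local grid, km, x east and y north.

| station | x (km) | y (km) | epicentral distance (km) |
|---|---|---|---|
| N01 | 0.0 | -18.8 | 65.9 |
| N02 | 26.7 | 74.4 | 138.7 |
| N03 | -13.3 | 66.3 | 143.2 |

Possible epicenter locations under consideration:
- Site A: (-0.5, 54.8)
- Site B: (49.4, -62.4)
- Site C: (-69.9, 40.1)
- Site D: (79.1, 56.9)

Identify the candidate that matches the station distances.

Site B

For each candidate, compare |candidate − station| to the reported distance:
Site A: residuals N01 7.7, N02 105.2, N03 126.0 → max 126.0 km
Site B: residuals N01 0.0, N02 0.0, N03 0.0 → max 0.0 km
Site C: residuals N01 25.5, N02 36.2, N03 80.8 → max 80.8 km
Site D: residuals N01 43.6, N02 83.5, N03 50.3 → max 83.5 km
Only Site B has all residuals ≈ 0.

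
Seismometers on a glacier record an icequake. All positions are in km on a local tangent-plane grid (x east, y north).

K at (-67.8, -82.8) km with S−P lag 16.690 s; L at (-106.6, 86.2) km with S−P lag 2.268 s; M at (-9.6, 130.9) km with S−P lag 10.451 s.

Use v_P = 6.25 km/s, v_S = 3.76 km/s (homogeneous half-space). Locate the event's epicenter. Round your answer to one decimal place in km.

-89.6 km east, 73.2 km north

Distance from S−P lag: d = Δt · v_P v_S / (v_P − v_S) = Δt · (6.25·3.76)/(6.25−3.76) ≈ 9.4378·Δt.
So d_K = 157.52, d_L = 21.40, d_M = 98.63 km.
Circle about each station: (x + 67.8)² + (y + 82.8)² = 157.52²; (x + 106.6)² + (y − 86.2)² = 21.40²; (x + 9.6)² + (y − 130.9)² = 98.63².
Subtracting the K equation from the L and M equations removes the quadratic terms:
-77.6 x + 338.0 y = 31695.91
116.4 x + 427.4 y = 20858.96
Solving the 2×2 system: x ≈ -89.6, y ≈ 73.2 km.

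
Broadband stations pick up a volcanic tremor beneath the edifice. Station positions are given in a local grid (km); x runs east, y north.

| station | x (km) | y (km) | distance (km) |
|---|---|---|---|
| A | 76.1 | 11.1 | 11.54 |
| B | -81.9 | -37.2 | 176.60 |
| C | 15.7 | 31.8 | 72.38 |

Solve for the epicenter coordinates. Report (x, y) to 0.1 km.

Circle about each station: (x − 76.1)² + (y − 11.1)² = 11.54²; (x + 81.9)² + (y + 37.2)² = 176.60²; (x − 15.7)² + (y − 31.8)² = 72.38².
Subtracting pairs of circle equations eliminates x²+y² and gives linear equations (the radical axes):
-316.0 x − 96.6 y = -28877.36
-120.8 x + 41.4 y = -9762.38
Solving the 2×2 system: x ≈ 86.4, y ≈ 16.3 km.

x ≈ 86.4 km, y ≈ 16.3 km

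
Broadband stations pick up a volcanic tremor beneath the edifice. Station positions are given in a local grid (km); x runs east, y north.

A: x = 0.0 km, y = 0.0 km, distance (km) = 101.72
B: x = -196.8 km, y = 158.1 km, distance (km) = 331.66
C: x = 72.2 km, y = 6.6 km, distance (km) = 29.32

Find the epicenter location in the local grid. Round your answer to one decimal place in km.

(101.0, 12.1)

Circle about each station: x² + y² = 101.72²; (x + 196.8)² + (y − 158.1)² = 331.66²; (x − 72.2)² + (y − 6.6)² = 29.32².
Subtracting the A equation from the B and C equations removes the quadratic terms:
-393.6 x + 316.2 y = -35925.55
144.4 x + 13.2 y = 14743.70
Solving the 2×2 system: x ≈ 101.0, y ≈ 12.1 km.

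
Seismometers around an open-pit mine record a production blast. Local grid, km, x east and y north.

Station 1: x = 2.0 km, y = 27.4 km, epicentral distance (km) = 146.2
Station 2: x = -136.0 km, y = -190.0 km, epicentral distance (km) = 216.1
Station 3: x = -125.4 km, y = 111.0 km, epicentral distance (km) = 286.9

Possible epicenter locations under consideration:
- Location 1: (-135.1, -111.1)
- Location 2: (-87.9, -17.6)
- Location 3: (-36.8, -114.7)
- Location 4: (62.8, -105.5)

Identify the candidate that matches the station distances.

For each candidate, compare |candidate − station| to the reported distance:
Location 1: residuals Station 1 48.7, Station 2 137.2, Station 3 64.6 → max 137.2 km
Location 2: residuals Station 1 45.7, Station 2 37.1, Station 3 152.9 → max 152.9 km
Location 3: residuals Station 1 1.1, Station 2 91.6, Station 3 44.4 → max 91.6 km
Location 4: residuals Station 1 0.1, Station 2 0.1, Station 3 0.0 → max 0.1 km
Only Location 4 has all residuals ≈ 0.

Location 4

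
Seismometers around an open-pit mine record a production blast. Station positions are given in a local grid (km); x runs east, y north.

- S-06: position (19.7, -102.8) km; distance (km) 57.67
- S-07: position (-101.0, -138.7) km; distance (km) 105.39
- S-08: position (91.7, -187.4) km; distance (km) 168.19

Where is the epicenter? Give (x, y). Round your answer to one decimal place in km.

x ≈ -24.7 km, y ≈ -66.0 km

Circle about each station: (x − 19.7)² + (y + 102.8)² = 57.67²; (x + 101.0)² + (y + 138.7)² = 105.39²; (x − 91.7)² + (y + 187.4)² = 168.19².
Subtracting pairs of circle equations eliminates x²+y² and gives linear equations (the radical axes):
-241.4 x − 71.8 y = 10701.54
144.0 x − 169.2 y = 7609.67
Solving the 2×2 system: x ≈ -24.7, y ≈ -66.0 km.
Check against S-06 (with the unrounded x, y): √((x − 19.7)²+(y + 102.8)²) = 57.67 ≈ 57.67 km. ✓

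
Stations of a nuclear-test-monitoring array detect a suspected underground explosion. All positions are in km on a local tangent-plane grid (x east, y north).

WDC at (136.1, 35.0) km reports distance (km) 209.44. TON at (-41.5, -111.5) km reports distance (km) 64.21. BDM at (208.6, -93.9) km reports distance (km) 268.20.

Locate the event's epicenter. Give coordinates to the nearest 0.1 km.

(-55.8, -48.9)

Circle about each station: (x − 136.1)² + (y − 35.0)² = 209.44²; (x + 41.5)² + (y + 111.5)² = 64.21²; (x − 208.6)² + (y + 93.9)² = 268.20².
Subtracting pairs of circle equations eliminates x²+y² and gives linear equations (the radical axes):
-355.2 x − 293.0 y = 34148.48
145.0 x − 257.8 y = 4516.83
Solving the 2×2 system: x ≈ -55.8, y ≈ -48.9 km.
Check against WDC (with the unrounded x, y): √((x − 136.1)²+(y − 35.0)²) = 209.44 ≈ 209.44 km. ✓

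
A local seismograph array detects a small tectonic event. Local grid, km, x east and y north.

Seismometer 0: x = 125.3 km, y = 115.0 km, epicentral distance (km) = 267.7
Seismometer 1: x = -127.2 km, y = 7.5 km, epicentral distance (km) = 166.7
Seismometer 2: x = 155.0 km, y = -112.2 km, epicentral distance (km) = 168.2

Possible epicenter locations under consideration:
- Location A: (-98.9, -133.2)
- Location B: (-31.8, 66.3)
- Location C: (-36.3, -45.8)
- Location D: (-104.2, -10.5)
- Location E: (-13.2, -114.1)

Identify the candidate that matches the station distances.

For each candidate, compare |candidate − station| to the reported distance:
Location A: residuals Seismometer 0 66.8, Seismometer 1 23.2, Seismometer 2 86.6 → max 86.6 km
Location B: residuals Seismometer 0 103.2, Seismometer 1 54.6, Seismometer 2 90.2 → max 103.2 km
Location C: residuals Seismometer 0 39.7, Seismometer 1 61.3, Seismometer 2 34.3 → max 61.3 km
Location D: residuals Seismometer 0 6.1, Seismometer 1 137.5, Seismometer 2 110.2 → max 137.5 km
Location E: residuals Seismometer 0 0.0, Seismometer 1 0.0, Seismometer 2 0.0 → max 0.0 km
Only Location E has all residuals ≈ 0.

Location E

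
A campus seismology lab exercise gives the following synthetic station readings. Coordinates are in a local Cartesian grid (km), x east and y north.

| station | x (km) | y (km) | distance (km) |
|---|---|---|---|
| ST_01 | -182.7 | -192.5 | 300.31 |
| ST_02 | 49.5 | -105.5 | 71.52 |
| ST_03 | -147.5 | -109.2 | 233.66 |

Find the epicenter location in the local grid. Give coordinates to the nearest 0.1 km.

Circle about each station: (x + 182.7)² + (y + 192.5)² = 300.31²; (x − 49.5)² + (y + 105.5)² = 71.52²; (x + 147.5)² + (y + 109.2)² = 233.66².
Subtracting pairs of circle equations eliminates x²+y² and gives linear equations (the radical axes):
464.4 x + 174.0 y = 28215.95
70.4 x + 166.6 y = -1165.55
Solving the 2×2 system: x ≈ 75.3, y ≈ -38.8 km.

(75.3, -38.8)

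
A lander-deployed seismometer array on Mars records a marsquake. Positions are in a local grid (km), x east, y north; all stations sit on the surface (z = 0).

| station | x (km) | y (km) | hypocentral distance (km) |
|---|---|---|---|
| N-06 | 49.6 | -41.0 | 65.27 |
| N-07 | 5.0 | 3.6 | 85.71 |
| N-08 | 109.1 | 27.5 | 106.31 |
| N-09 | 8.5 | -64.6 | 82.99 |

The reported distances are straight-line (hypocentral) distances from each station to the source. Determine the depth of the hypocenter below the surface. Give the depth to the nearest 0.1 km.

64.6 km

Each station gives a sphere (x−x_i)² + (y−y_i)² + z² = d_i² (stations at z=0).
Subtracting the N-06 sphere from N-07 and N-08: z² cancels, leaving linear equations in x and y:
-89.2 x + 89.2 y = -7189.23
119.0 x + 137.0 y = 1476.26
Solving: x ≈ 48.898, y ≈ -31.698 km (keep extra digits for the depth step; rounded: 48.9, -31.7).
Then from the N-06 sphere: z² = 65.27² − (x − 49.6)² − (y + 41.0)² with x = 48.898, y = -31.698, so z ≈ 64.600 ≈ 64.6 km.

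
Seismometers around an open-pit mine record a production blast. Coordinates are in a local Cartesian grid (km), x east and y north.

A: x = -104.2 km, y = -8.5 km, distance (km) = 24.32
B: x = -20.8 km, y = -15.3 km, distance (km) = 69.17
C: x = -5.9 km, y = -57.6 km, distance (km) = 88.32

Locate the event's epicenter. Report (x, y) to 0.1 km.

(-88.9, -27.4)

Circle about each station: (x + 104.2)² + (y + 8.5)² = 24.32²; (x + 20.8)² + (y + 15.3)² = 69.17²; (x + 5.9)² + (y + 57.6)² = 88.32².
Subtracting the A equation from the B and C equations removes the quadratic terms:
166.8 x − 13.6 y = -14456.19
196.6 x − 98.2 y = -14786.28
Solving the 2×2 system: x ≈ -88.9, y ≈ -27.4 km.
Check against A (with the unrounded x, y): √((x + 104.2)²+(y + 8.5)²) = 24.33 ≈ 24.32 km. ✓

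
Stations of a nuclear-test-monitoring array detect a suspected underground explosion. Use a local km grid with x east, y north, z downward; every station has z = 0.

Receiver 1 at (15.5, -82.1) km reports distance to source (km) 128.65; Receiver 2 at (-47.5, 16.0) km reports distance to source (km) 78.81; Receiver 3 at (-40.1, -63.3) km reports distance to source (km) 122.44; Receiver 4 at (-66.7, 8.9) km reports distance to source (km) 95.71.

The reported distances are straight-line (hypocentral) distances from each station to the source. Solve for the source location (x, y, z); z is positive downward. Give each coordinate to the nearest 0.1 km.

x ≈ 10.7 km, y ≈ 36.8 km, depth ≈ 48.9 km

Each station gives a sphere (x−x_i)² + (y−y_i)² + z² = d_i² (stations at z=0).
Subtracting the Receiver 1 sphere from Receiver 2 and Receiver 3: z² cancels, leaving linear equations in x and y:
-126.0 x + 196.2 y = 5871.40
-111.2 x + 37.6 y = 193.51
Solving: x ≈ 10.703, y ≈ 36.799 km (keep extra digits for the depth step; rounded: 10.7, 36.8).
Then from the Receiver 1 sphere: z² = 128.65² − (x − 15.5)² − (y + 82.1)² with x = 10.703, y = 36.799, so z ≈ 48.896 ≈ 48.9 km.
Check against Receiver 4 (with the unrounded solution): distance 95.71 ≈ 95.71 km. ✓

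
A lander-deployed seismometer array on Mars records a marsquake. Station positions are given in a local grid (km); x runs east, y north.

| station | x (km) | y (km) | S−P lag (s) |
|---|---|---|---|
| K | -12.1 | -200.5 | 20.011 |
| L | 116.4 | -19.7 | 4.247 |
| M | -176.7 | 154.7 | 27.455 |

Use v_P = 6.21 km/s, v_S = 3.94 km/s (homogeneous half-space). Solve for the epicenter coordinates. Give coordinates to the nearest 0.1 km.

x ≈ 73.9 km, y ≈ -2.7 km

Distance from S−P lag: d = Δt · v_P v_S / (v_P − v_S) = Δt · (6.21·3.94)/(6.21−3.94) ≈ 10.7786·Δt.
So d_K = 215.69, d_L = 45.78, d_M = 295.93 km.
Circle about each station: (x + 12.1)² + (y + 200.5)² = 215.69²; (x − 116.4)² + (y + 19.7)² = 45.78²; (x + 176.7)² + (y − 154.7)² = 295.93².
Subtracting the K equation from the L and M equations removes the quadratic terms:
257.0 x + 361.6 y = 18016.76
-329.2 x + 710.4 y = -26244.07
Solving the 2×2 system: x ≈ 73.9, y ≈ -2.7 km.
Check against K (with the unrounded x, y): √((x + 12.1)²+(y + 200.5)²) = 215.69 ≈ 215.69 km. ✓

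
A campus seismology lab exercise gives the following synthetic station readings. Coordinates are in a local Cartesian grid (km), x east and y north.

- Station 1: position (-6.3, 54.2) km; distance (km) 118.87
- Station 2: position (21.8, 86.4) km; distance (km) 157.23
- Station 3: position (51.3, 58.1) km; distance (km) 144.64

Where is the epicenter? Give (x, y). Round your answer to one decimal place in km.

Circle about each station: (x + 6.3)² + (y − 54.2)² = 118.87²; (x − 21.8)² + (y − 86.4)² = 157.23²; (x − 51.3)² + (y − 58.1)² = 144.64².
Subtracting the Station 1 equation from the Station 2 and Station 3 equations removes the quadratic terms:
56.2 x + 64.4 y = -5628.33
115.2 x + 7.8 y = -3760.68
Solving the 2×2 system: x ≈ -28.4, y ≈ -62.6 km.
Check against Station 1 (with the unrounded x, y): √((x + 6.3)²+(y − 54.2)²) = 118.88 ≈ 118.87 km. ✓

x ≈ -28.4 km, y ≈ -62.6 km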